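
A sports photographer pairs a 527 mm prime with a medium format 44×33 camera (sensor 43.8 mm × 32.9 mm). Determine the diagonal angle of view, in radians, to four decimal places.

Sensor diagonal = √(43.8² + 32.9²) = √3000.8500 ≈ 54.7800 mm.
Angle of view α = 2·arctan(d/2f) with d = 54.7800 mm and f = 527 mm.
d/2f = 0.05197; arctan(0.05197) ≈ 0.0519 rad, so α ≈ 0.1039 rad.

0.1039 rad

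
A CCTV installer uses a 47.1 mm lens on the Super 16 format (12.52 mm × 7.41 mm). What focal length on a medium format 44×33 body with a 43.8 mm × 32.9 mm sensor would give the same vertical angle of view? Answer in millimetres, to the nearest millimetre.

209 mm

Equal angle of view means equal height/f ratio, so f₂ = f₁ · (height₂/height₁) = 47.1 × 32.9/7.41.
f₂ = 47.1 × 4.43995 ≈ 209.121 mm.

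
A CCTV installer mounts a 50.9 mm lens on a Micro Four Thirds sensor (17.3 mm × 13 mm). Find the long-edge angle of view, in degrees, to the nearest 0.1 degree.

Angle of view α = 2·arctan(w/2f) with w = 17.3 mm and f = 50.9 mm.
w/2f = 0.16994; arctan(0.16994) ≈ 9.6448°, so α ≈ 19.2895°.

19.3°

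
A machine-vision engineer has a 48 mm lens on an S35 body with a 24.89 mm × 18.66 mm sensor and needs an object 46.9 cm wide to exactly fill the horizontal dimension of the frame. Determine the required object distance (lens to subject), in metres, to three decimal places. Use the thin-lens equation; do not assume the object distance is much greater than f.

W: 46.9 cm = 469 mm.
Magnification m = w/W = dᵢ/dₒ; combined with 1/f = 1/dₒ + 1/dᵢ this gives dₒ = f·(1 + W/w).
dₒ = 48 mm × (1 + 469/24.89) = 48 × 19.8429 ≈ 952.460 mm = 0.95246 m.

0.952 m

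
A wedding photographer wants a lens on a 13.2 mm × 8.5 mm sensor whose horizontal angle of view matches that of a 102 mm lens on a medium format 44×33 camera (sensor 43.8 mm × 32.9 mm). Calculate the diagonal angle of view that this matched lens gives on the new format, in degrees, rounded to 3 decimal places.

Equal horizontal AOV ⇒ f₂ = f₁ · 13.2/43.8 = 102 × 0.30137 ≈ 30.7397 mm.
Sensor diagonal = √(13.2² + 8.5²) = √246.4900 ≈ 15.7000 mm.
Diagonal AOV on the new format = 2·arctan(15.7000 / (2 × 30.7397)) = 2·arctan(0.25537) ≈ 28.6509°.

28.651°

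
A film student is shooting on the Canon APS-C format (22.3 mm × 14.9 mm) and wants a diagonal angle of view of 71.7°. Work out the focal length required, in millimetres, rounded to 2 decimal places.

Sensor diagonal = √(22.3² + 14.9²) = √719.3000 ≈ 26.8198 mm.
From α = 2·arctan(d/2f) we get f = d / (2·tan(α/2)).
With d = 26.8198 mm and α/2 = 35.85°, tan(α/2) ≈ 0.72255, so f ≈ 26.8198 / 1.44510 ≈ 18.5591 mm.

18.56 mm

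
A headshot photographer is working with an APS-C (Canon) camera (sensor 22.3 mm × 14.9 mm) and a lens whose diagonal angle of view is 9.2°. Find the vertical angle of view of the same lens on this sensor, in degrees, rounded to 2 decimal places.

5.12°

Sensor diagonal = √(22.3² + 14.9²) = √719.3000 ≈ 26.8198 mm.
From the diagonal AOV: f = 26.8198 / (2·tan(4.6°)) = 26.8198 / 0.16092 ≈ 166.6692 mm.
Vertical AOV = 2·arctan(14.9 / (2 × 166.6692)) = 2·arctan(0.04470) ≈ 5.1188°.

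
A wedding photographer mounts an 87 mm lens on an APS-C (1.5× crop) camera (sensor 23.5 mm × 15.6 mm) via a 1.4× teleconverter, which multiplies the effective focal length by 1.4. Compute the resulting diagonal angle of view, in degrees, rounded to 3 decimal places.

13.210°

Effective focal length f = 87 × 1.4 = 121.8 mm.
Sensor diagonal = √(23.5² + 15.6²) = √795.6100 ≈ 28.2066 mm.
α = 2·arctan(28.207 / (2 × 121.8)) = 2·arctan(0.11579) ≈ 13.2098°.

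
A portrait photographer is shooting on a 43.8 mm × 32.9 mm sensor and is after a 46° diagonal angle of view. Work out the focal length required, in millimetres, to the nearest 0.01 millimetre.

64.53 mm

Sensor diagonal = √(43.8² + 32.9²) = √3000.8500 ≈ 54.7800 mm.
From α = 2·arctan(d/2f) we get f = d / (2·tan(α/2)).
With d = 54.7800 mm and α/2 = 23°, tan(α/2) ≈ 0.42447, so f ≈ 54.7800 / 0.84895 ≈ 64.5268 mm.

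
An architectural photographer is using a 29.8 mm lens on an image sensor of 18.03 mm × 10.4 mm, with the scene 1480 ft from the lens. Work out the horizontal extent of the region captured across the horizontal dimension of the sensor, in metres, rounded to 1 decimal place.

272.9 m

dₒ: 1480 ft × 304.8 mm/ft = 451103.99 mm.
Similar triangles through the lens centre give W/dₒ = w/dᵢ; with 1/f = 1/dₒ + 1/dᵢ this gives W = w·(dₒ − f)/f.
W = 18.03 mm × (451104 − 29.8) / 29.8 = 18.03 × 15136.7176 ≈ 272915.019 mm = 272.915 m.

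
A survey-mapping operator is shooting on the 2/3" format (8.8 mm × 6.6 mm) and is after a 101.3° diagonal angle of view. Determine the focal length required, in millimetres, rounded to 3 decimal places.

Sensor diagonal = √(8.8² + 6.6²) = √121.0000 ≈ 11.0000 mm.
From α = 2·arctan(d/2f) we get f = d / (2·tan(α/2)).
With d = 11.0000 mm and α/2 = 50.65°, tan(α/2) ≈ 1.21959, so f ≈ 11.0000 / 2.43918 ≈ 4.5097 mm.

4.510 mm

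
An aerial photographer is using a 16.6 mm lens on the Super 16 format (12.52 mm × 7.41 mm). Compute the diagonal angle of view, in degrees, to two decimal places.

Sensor diagonal = √(12.52² + 7.41²) = √211.6585 ≈ 14.5485 mm.
Angle of view α = 2·arctan(d/2f) with d = 14.5485 mm and f = 16.6 mm.
d/2f = 0.43821; arctan(0.43821) ≈ 23.6634°, so α ≈ 47.3268°.

47.33°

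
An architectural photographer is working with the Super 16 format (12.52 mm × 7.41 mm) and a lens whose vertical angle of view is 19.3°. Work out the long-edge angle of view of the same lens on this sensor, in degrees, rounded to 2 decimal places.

From the vertical AOV: f = 7.41 / (2·tan(9.65°)) = 7.41 / 0.34007 ≈ 21.7896 mm.
Long-edge AOV = 2·arctan(12.52 / (2 × 21.7896)) = 2·arctan(0.28729) ≈ 32.0580°.

32.06°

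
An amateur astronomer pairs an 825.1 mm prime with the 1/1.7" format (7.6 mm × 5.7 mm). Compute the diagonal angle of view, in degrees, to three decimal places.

0.660°

Sensor diagonal = √(7.6² + 5.7²) = √90.2500 ≈ 9.5000 mm.
Angle of view α = 2·arctan(d/2f) with d = 9.5000 mm and f = 825.1 mm.
d/2f = 0.00576; arctan(0.00576) ≈ 0.3298°, so α ≈ 0.6597°.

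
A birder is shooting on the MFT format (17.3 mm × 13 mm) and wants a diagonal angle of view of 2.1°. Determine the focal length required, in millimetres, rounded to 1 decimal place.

590.4 mm

Sensor diagonal = √(17.3² + 13²) = √468.2900 ≈ 21.6400 mm.
From α = 2·arctan(d/2f) we get f = d / (2·tan(α/2)).
With d = 21.6400 mm and α/2 = 1.05°, tan(α/2) ≈ 0.01833, so f ≈ 21.6400 / 0.03666 ≈ 590.3535 mm.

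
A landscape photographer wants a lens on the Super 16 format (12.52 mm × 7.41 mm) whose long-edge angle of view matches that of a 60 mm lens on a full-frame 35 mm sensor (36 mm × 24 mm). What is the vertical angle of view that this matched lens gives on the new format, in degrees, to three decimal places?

20.137°

Equal long-edge AOV ⇒ f₂ = f₁ · 12.52/36 = 60 × 0.34778 ≈ 20.8667 mm.
Vertical AOV on the new format = 2·arctan(7.41 / (2 × 20.8667)) = 2·arctan(0.17756) ≈ 20.1365°.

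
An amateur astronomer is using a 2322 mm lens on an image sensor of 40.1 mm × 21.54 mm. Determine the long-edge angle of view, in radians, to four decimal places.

0.0173 rad

Angle of view α = 2·arctan(w/2f) with w = 40.1 mm and f = 2322 mm.
w/2f = 0.00863; arctan(0.00863) ≈ 0.0086 rad, so α ≈ 0.0173 rad.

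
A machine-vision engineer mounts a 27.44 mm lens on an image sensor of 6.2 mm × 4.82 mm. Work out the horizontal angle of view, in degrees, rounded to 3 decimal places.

12.891°

Angle of view α = 2·arctan(w/2f) with w = 6.2 mm and f = 27.44 mm.
w/2f = 0.11297; arctan(0.11297) ≈ 6.4456°, so α ≈ 12.8912°.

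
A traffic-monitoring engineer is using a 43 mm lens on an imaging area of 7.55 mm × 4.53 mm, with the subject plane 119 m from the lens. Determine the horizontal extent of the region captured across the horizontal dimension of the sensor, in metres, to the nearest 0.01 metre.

20.89 m

dₒ: 119 m = 119000 mm.
Similar triangles through the lens centre give W/dₒ = w/dᵢ; with 1/f = 1/dₒ + 1/dᵢ this gives W = w·(dₒ − f)/f.
W = 7.55 mm × (119000 − 43) / 43 = 7.55 × 2766.4419 ≈ 20886.636 mm = 20.8866 m.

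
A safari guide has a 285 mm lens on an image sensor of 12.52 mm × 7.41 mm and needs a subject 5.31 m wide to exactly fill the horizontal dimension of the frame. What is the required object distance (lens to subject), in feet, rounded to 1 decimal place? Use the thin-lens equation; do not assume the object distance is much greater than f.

397.5 ft

W: 5.31 m = 5310 mm.
Magnification m = w/W = dᵢ/dₒ; combined with 1/f = 1/dₒ + 1/dᵢ this gives dₒ = f·(1 + W/w).
dₒ = 285 mm × (1 + 5310/12.52) = 285 × 425.1214 ≈ 121159.601 mm = 121159.601/304.8 ft = 397.505 ft.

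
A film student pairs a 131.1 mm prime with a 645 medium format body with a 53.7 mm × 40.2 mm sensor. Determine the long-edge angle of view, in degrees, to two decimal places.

23.15°

Angle of view α = 2·arctan(w/2f) with w = 53.7 mm and f = 131.1 mm.
w/2f = 0.20481; arctan(0.20481) ≈ 11.5744°, so α ≈ 23.1489°.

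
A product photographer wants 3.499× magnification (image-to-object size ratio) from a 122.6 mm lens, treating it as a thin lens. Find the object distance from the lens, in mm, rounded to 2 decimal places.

157.64 mm

With m = dᵢ/dₒ and 1/f = 1/dₒ + 1/dᵢ, substituting dᵢ = m·dₒ gives 1/f = (1 + 1/m)/dₒ, hence dₒ = f·(1 + 1/m).
dₒ = 122.6 × (1 + 1/3.499) = 122.6 × 1.28580 ≈ 157.639 mm.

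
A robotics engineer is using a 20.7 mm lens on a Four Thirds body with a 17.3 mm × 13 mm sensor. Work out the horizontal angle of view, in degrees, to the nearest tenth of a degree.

45.4°

Angle of view α = 2·arctan(w/2f) with w = 17.3 mm and f = 20.7 mm.
w/2f = 0.41787; arctan(0.41787) ≈ 22.6788°, so α ≈ 45.3576°.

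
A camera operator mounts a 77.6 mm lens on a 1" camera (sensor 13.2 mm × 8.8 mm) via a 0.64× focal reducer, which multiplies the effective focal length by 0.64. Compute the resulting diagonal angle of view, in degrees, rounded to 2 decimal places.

Effective focal length f = 77.6 × 0.64 = 49.664 mm.
Sensor diagonal = √(13.2² + 8.8²) = √251.6800 ≈ 15.8644 mm.
α = 2·arctan(15.864 / (2 × 49.664)) = 2·arctan(0.15972) ≈ 18.1490°.

18.15°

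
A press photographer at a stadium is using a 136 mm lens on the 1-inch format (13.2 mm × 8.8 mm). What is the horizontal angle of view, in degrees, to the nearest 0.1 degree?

Angle of view α = 2·arctan(w/2f) with w = 13.2 mm and f = 136 mm.
w/2f = 0.04853; arctan(0.04853) ≈ 2.7784°, so α ≈ 5.5567°.

5.6°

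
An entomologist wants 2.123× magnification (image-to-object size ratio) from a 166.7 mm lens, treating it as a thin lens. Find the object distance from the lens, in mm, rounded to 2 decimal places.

245.22 mm

With m = dᵢ/dₒ and 1/f = 1/dₒ + 1/dᵢ, substituting dᵢ = m·dₒ gives 1/f = (1 + 1/m)/dₒ, hence dₒ = f·(1 + 1/m).
dₒ = 166.7 × (1 + 1/2.123) = 166.7 × 1.47103 ≈ 245.221 mm.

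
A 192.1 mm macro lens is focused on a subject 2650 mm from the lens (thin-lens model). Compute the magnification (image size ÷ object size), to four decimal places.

Thin lens: 1/f = 1/dₒ + 1/dᵢ → 1/dᵢ = 1/192.1 − 1/2650 = 0.0048283 mm⁻¹, so dᵢ ≈ 207.1138 mm.
Magnification m = dᵢ/dₒ = 207.1138/2650 ≈ 0.07816.

0.0782×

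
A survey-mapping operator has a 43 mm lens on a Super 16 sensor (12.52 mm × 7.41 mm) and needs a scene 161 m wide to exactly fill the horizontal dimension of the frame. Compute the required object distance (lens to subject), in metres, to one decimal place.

W: 161 m = 161000 mm.
Magnification m = w/W = dᵢ/dₒ; combined with 1/f = 1/dₒ + 1/dᵢ this gives dₒ = f·(1 + W/w).
dₒ = 43 mm × (1 + 161000/12.52) = 43 × 12860.4249 ≈ 552998.272 mm = 552.998 m.

553.0 m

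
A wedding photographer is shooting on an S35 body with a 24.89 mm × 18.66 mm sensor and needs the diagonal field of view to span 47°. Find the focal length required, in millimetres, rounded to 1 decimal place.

35.8 mm

Sensor diagonal = √(24.89² + 18.66²) = √967.7077 ≈ 31.1080 mm.
From α = 2·arctan(d/2f) we get f = d / (2·tan(α/2)).
With d = 31.1080 mm and α/2 = 23.5°, tan(α/2) ≈ 0.43481, so f ≈ 31.1080 / 0.86962 ≈ 35.7718 mm.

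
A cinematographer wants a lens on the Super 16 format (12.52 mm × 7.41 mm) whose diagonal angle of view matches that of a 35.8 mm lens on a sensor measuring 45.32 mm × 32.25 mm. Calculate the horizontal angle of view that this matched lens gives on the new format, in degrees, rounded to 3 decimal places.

67.529°

Sensor diagonal = √(45.32² + 32.25²) = √3093.9649 ≈ 55.6234 mm.
Sensor diagonal = √(12.52² + 7.41²) = √211.6585 ≈ 14.5485 mm.
Equal diagonal AOV ⇒ f₂ = f₁ · 14.5485/55.6234 = 35.8 × 0.26155 ≈ 9.3636 mm.
Horizontal AOV on the new format = 2·arctan(12.52 / (2 × 9.3636)) = 2·arctan(0.66855) ≈ 67.5291°.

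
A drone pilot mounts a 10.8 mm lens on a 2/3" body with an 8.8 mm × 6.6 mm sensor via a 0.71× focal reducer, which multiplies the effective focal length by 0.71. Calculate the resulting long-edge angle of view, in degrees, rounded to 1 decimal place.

59.7°

Effective focal length f = 10.8 × 0.71 = 7.668 mm.
α = 2·arctan(8.8 / (2 × 7.668)) = 2·arctan(0.57381) ≈ 59.6956°.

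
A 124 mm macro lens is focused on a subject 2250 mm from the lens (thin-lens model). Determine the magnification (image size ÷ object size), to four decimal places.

Thin lens: 1/f = 1/dₒ + 1/dᵢ → 1/dᵢ = 1/124 − 1/2250 = 0.0076201 mm⁻¹, so dᵢ ≈ 131.2324 mm.
Magnification m = dᵢ/dₒ = 131.2324/2250 ≈ 0.05833.

0.0583×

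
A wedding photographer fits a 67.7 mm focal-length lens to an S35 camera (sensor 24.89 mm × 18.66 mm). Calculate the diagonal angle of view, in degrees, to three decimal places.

25.878°

Sensor diagonal = √(24.89² + 18.66²) = √967.7077 ≈ 31.1080 mm.
Angle of view α = 2·arctan(d/2f) with d = 31.1080 mm and f = 67.7 mm.
d/2f = 0.22975; arctan(0.22975) ≈ 12.9391°, so α ≈ 25.8782°.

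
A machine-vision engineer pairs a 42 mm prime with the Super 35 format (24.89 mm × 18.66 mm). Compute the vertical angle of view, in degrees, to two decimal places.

25.05°

Angle of view α = 2·arctan(h/2f) with h = 18.66 mm and f = 42 mm.
h/2f = 0.22214; arctan(0.22214) ≈ 12.5245°, so α ≈ 25.0489°.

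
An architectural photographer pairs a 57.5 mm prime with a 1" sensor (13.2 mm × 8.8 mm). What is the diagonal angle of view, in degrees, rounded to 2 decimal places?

Sensor diagonal = √(13.2² + 8.8²) = √251.6800 ≈ 15.8644 mm.
Angle of view α = 2·arctan(d/2f) with d = 15.8644 mm and f = 57.5 mm.
d/2f = 0.13795; arctan(0.13795) ≈ 7.8545°, so α ≈ 15.7089°.

15.71°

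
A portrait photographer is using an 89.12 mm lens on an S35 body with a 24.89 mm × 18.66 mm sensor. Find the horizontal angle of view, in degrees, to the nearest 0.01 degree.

15.90°

Angle of view α = 2·arctan(w/2f) with w = 24.89 mm and f = 89.12 mm.
w/2f = 0.13964; arctan(0.13964) ≈ 7.9496°, so α ≈ 15.8991°.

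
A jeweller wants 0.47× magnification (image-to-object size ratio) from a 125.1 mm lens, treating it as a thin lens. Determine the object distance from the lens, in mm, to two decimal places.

With m = dᵢ/dₒ and 1/f = 1/dₒ + 1/dᵢ, substituting dᵢ = m·dₒ gives 1/f = (1 + 1/m)/dₒ, hence dₒ = f·(1 + 1/m).
dₒ = 125.1 × (1 + 1/0.47) = 125.1 × 3.12766 ≈ 391.270 mm.

391.27 mm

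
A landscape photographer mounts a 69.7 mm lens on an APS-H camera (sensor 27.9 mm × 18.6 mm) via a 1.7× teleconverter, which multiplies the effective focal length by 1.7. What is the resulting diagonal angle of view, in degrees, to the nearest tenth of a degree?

16.1°

Effective focal length f = 69.7 × 1.7 = 118.49 mm.
Sensor diagonal = √(27.9² + 18.6²) = √1124.3700 ≈ 33.5316 mm.
α = 2·arctan(33.532 / (2 × 118.49)) = 2·arctan(0.14150) ≈ 16.1073°.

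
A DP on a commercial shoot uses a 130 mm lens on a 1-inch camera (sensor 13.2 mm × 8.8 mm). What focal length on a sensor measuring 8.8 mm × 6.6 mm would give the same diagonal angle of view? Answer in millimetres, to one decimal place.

Sensor diagonal = √(13.2² + 8.8²) = √251.6800 ≈ 15.8644 mm.
Sensor diagonal = √(8.8² + 6.6²) = √121.0000 ≈ 11.0000 mm.
Equal angle of view means equal diagonal/f ratio, so f₂ = f₁ · (diagonal₂/diagonal₁) = 130 × 11.0000/15.8644.
f₂ = 130 × 0.69338 ≈ 90.139 mm.

90.1 mm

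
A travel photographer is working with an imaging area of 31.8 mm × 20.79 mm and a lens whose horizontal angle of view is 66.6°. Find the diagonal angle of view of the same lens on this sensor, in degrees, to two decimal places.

76.25°

From the horizontal AOV: f = 31.8 / (2·tan(33.3°)) = 31.8 / 1.31375 ≈ 24.2054 mm.
Sensor diagonal = √(31.8² + 20.79²) = √1443.4641 ≈ 37.9929 mm.
Diagonal AOV = 2·arctan(37.9929 / (2 × 24.2054)) = 2·arctan(0.78480) ≈ 76.2498°.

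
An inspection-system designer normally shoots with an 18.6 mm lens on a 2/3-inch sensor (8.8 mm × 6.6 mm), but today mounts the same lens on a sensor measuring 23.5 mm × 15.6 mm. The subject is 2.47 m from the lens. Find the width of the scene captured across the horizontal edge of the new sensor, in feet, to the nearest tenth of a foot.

The focal length stays 18.6 mm; the relevant sensor dimension is now w = 23.5 mm. Object distance dₒ = 2.47 m = 2470 mm.
Thin-lens field width W = w·(dₒ − f)/f = 23.5 × (2470 − 18.6)/18.6 ≈ 3097.199 mm = 3097.199/304.8 ft = 10.1614 ft.

10.2 ft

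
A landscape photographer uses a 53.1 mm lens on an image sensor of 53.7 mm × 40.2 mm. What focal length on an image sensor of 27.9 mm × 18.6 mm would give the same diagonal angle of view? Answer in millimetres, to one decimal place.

Sensor diagonal = √(53.7² + 40.2²) = √4499.7300 ≈ 67.0800 mm.
Sensor diagonal = √(27.9² + 18.6²) = √1124.3700 ≈ 33.5316 mm.
Equal angle of view means equal diagonal/f ratio, so f₂ = f₁ · (diagonal₂/diagonal₁) = 53.1 × 33.5316/67.0800.
f₂ = 53.1 × 0.49987 ≈ 26.543 mm.

26.5 mm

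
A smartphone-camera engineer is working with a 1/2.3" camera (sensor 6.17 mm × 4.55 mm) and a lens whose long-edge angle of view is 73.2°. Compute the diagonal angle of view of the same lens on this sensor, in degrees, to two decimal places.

From the long-edge AOV: f = 6.17 / (2·tan(36.6°)) = 6.17 / 1.48533 ≈ 4.1540 mm.
Sensor diagonal = √(6.17² + 4.55²) = √58.7714 ≈ 7.6663 mm.
Diagonal AOV = 2·arctan(7.6663 / (2 × 4.1540)) = 2·arctan(0.92277) ≈ 85.3995°.

85.40°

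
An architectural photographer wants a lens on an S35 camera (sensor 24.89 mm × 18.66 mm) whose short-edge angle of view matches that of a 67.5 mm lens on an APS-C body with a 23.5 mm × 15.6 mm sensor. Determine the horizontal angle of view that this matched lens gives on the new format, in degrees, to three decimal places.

17.525°

Equal short-edge AOV ⇒ f₂ = f₁ · 18.66/15.6 = 67.5 × 1.19615 ≈ 80.7404 mm.
Horizontal AOV on the new format = 2·arctan(24.89 / (2 × 80.7404)) = 2·arctan(0.15414) ≈ 17.5248°.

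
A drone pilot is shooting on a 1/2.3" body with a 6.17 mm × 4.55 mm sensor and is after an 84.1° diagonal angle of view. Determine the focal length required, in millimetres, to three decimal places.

4.250 mm

Sensor diagonal = √(6.17² + 4.55²) = √58.7714 ≈ 7.6663 mm.
From α = 2·arctan(d/2f) we get f = d / (2·tan(α/2)).
With d = 7.6663 mm and α/2 = 42.05°, tan(α/2) ≈ 0.90199, so f ≈ 7.6663 / 1.80397 ≈ 4.2497 mm.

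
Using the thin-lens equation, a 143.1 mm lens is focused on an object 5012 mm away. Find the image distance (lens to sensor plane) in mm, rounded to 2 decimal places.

147.31 mm

1/dᵢ = 1/f − 1/dₒ = 1/143.1 − 1/5012 = 0.0067886 mm⁻¹.
dᵢ = 1/0.0067886 ≈ 147.3058 mm.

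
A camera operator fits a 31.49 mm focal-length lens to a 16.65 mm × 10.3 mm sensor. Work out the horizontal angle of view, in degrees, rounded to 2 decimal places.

29.62°

Angle of view α = 2·arctan(w/2f) with w = 16.65 mm and f = 31.49 mm.
w/2f = 0.26437; arctan(0.26437) ≈ 14.8085°, so α ≈ 29.6169°.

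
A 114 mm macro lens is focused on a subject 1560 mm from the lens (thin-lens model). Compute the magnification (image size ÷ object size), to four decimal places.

Thin lens: 1/f = 1/dₒ + 1/dᵢ → 1/dᵢ = 1/114 − 1/1560 = 0.0081309 mm⁻¹, so dᵢ ≈ 122.9876 mm.
Magnification m = dᵢ/dₒ = 122.9876/1560 ≈ 0.07884.

0.0788×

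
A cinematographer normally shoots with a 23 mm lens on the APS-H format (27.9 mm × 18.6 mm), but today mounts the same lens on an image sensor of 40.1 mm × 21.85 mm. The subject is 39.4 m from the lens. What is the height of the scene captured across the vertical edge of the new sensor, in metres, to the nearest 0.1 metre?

37.4 m

The focal length stays 23 mm; the relevant sensor dimension is now h = 21.85 mm. Object distance dₒ = 39.4 m = 39400 mm.
Thin-lens field height W = h·(dₒ − f)/f = 21.85 × (39400 − 23)/23 ≈ 37408.150 mm = 37.4081 m.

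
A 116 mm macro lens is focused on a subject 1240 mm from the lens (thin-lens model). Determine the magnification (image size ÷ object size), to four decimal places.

Thin lens: 1/f = 1/dₒ + 1/dᵢ → 1/dᵢ = 1/116 − 1/1240 = 0.0078142 mm⁻¹, so dᵢ ≈ 127.9715 mm.
Magnification m = dᵢ/dₒ = 127.9715/1240 ≈ 0.10320.

0.1032×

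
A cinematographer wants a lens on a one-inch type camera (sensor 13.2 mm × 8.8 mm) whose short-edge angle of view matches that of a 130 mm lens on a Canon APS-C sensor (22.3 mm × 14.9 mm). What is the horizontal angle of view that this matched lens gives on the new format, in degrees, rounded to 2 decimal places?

9.83°

Equal short-edge AOV ⇒ f₂ = f₁ · 8.8/14.9 = 130 × 0.59060 ≈ 76.7785 mm.
Horizontal AOV on the new format = 2·arctan(13.2 / (2 × 76.7785)) = 2·arctan(0.08596) ≈ 9.8263°.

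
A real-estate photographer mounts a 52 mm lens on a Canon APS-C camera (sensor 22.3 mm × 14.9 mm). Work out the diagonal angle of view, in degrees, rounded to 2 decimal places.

Sensor diagonal = √(22.3² + 14.9²) = √719.3000 ≈ 26.8198 mm.
Angle of view α = 2·arctan(d/2f) with d = 26.8198 mm and f = 52 mm.
d/2f = 0.25788; arctan(0.25788) ≈ 14.4605°, so α ≈ 28.9210°.

28.92°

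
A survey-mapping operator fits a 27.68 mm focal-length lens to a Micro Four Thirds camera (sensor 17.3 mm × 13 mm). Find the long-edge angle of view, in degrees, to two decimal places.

Angle of view α = 2·arctan(w/2f) with w = 17.3 mm and f = 27.68 mm.
w/2f = 0.31250; arctan(0.31250) ≈ 17.3540°, so α ≈ 34.7080°.

34.71°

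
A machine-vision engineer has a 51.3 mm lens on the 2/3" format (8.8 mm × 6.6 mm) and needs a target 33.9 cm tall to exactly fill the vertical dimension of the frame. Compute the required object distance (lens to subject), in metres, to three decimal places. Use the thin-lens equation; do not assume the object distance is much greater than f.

2.686 m

W: 33.9 cm = 339 mm.
Magnification m = h/W = dᵢ/dₒ; combined with 1/f = 1/dₒ + 1/dᵢ this gives dₒ = f·(1 + W/h).
dₒ = 51.3 mm × (1 + 339/6.6) = 51.3 × 52.3636 ≈ 2686.255 mm = 2.68625 m.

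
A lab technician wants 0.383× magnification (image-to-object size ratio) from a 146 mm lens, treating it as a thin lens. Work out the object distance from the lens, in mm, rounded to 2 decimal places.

527.20 mm

With m = dᵢ/dₒ and 1/f = 1/dₒ + 1/dᵢ, substituting dᵢ = m·dₒ gives 1/f = (1 + 1/m)/dₒ, hence dₒ = f·(1 + 1/m).
dₒ = 146 × (1 + 1/0.383) = 146 × 3.61097 ≈ 527.201 mm.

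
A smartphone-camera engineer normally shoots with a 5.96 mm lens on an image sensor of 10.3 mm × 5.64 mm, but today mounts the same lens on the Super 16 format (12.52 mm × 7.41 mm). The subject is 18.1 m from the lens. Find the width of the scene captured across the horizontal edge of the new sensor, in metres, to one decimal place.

The focal length stays 5.96 mm; the relevant sensor dimension is now w = 12.52 mm. Object distance dₒ = 18.1 m = 18100 mm.
Thin-lens field width W = w·(dₒ − f)/f = 12.52 × (18100 − 5.96)/5.96 ≈ 38009.628 mm = 38.0096 m.

38.0 m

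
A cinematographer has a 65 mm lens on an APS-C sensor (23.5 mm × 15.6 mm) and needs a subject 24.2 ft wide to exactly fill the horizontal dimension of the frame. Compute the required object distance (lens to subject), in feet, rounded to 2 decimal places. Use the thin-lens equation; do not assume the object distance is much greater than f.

W: 24.2 ft × 304.8 mm/ft = 7376.16 mm.
Magnification m = w/W = dᵢ/dₒ; combined with 1/f = 1/dₒ + 1/dᵢ this gives dₒ = f·(1 + W/w).
dₒ = 65 mm × (1 + 7376.16/23.5) = 65 × 314.8791 ≈ 20467.144 mm = 20467.144/304.8 ft = 67.1494 ft.

67.15 ft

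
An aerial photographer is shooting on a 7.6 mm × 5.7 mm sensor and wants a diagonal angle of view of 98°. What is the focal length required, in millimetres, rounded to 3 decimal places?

4.129 mm

Sensor diagonal = √(7.6² + 5.7²) = √90.2500 ≈ 9.5000 mm.
From α = 2·arctan(d/2f) we get f = d / (2·tan(α/2)).
With d = 9.5000 mm and α/2 = 49°, tan(α/2) ≈ 1.15037, so f ≈ 9.5000 / 2.30074 ≈ 4.1291 mm.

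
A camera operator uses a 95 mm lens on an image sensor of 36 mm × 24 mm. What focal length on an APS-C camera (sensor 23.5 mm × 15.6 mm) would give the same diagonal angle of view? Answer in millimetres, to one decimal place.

61.9 mm

Sensor diagonal = √(36² + 24²) = √1872.0000 ≈ 43.2666 mm.
Sensor diagonal = √(23.5² + 15.6²) = √795.6100 ≈ 28.2066 mm.
Equal angle of view means equal diagonal/f ratio, so f₂ = f₁ · (diagonal₂/diagonal₁) = 95 × 28.2066/43.2666.
f₂ = 95 × 0.65192 ≈ 61.933 mm.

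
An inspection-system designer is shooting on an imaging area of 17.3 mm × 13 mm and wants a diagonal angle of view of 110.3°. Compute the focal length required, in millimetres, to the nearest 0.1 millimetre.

7.5 mm

Sensor diagonal = √(17.3² + 13²) = √468.2900 ≈ 21.6400 mm.
From α = 2·arctan(d/2f) we get f = d / (2·tan(α/2)).
With d = 21.6400 mm and α/2 = 55.15°, tan(α/2) ≈ 1.43614, so f ≈ 21.6400 / 2.87227 ≈ 7.5341 mm.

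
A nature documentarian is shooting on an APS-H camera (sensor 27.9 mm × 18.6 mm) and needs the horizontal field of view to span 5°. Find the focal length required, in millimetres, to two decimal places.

319.51 mm

From α = 2·arctan(w/2f) we get f = w / (2·tan(α/2)).
With w = 27.9 mm and α/2 = 2.5°, tan(α/2) ≈ 0.04366, so f ≈ 27.9 / 0.08732 ≈ 319.5075 mm.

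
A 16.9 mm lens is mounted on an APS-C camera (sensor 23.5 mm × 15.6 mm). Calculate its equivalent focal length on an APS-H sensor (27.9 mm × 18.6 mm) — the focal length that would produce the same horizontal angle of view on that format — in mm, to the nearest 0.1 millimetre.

20.1 mm

Equal angle of view means equal width/f ratio, so f₂ = f₁ · (width₂/width₁) = 16.9 × 27.9/23.5.
f₂ = 16.9 × 1.18723 ≈ 20.064 mm.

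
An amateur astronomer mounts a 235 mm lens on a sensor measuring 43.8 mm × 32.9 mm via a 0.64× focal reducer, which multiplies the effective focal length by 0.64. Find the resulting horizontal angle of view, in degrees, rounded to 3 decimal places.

16.569°

Effective focal length f = 235 × 0.64 = 150.4 mm.
α = 2·arctan(43.8 / (2 × 150.4)) = 2·arctan(0.14561) ≈ 16.5694°.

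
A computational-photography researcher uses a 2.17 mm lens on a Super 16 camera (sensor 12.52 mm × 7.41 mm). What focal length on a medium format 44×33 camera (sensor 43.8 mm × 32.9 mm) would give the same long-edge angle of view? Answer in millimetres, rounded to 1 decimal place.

Equal angle of view means equal width/f ratio, so f₂ = f₁ · (width₂/width₁) = 2.17 × 43.8/12.52.
f₂ = 2.17 × 3.49840 ≈ 7.592 mm.

7.6 mm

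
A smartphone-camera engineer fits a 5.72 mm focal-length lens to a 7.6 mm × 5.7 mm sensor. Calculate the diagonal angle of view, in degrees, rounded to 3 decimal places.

79.414°

Sensor diagonal = √(7.6² + 5.7²) = √90.2500 ≈ 9.5000 mm.
Angle of view α = 2·arctan(d/2f) with d = 9.5000 mm and f = 5.72 mm.
d/2f = 0.83042; arctan(0.83042) ≈ 39.7069°, so α ≈ 79.4138°.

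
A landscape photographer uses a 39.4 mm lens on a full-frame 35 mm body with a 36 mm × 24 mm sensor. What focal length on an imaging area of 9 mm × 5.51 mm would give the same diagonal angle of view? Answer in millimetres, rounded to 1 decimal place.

9.6 mm

Sensor diagonal = √(36² + 24²) = √1872.0000 ≈ 43.2666 mm.
Sensor diagonal = √(9² + 5.51²) = √111.3601 ≈ 10.5527 mm.
Equal angle of view means equal diagonal/f ratio, so f₂ = f₁ · (diagonal₂/diagonal₁) = 39.4 × 10.5527/43.2666.
f₂ = 39.4 × 0.24390 ≈ 9.610 mm.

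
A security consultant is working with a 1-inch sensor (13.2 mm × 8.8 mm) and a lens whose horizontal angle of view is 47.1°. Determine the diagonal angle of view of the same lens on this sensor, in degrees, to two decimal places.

From the horizontal AOV: f = 13.2 / (2·tan(23.55°)) = 13.2 / 0.87170 ≈ 15.1428 mm.
Sensor diagonal = √(13.2² + 8.8²) = √251.6800 ≈ 15.8644 mm.
Diagonal AOV = 2·arctan(15.8644 / (2 × 15.1428)) = 2·arctan(0.52383) ≈ 55.2935°.

55.29°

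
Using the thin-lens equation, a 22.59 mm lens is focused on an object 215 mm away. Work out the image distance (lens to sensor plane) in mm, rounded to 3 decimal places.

25.242 mm

1/dᵢ = 1/f − 1/dₒ = 1/22.59 − 1/215 = 0.0396162 mm⁻¹.
dᵢ = 1/0.0396162 ≈ 25.2422 mm.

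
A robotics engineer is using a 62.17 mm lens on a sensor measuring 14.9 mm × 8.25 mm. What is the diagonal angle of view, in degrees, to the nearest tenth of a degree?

Sensor diagonal = √(14.9² + 8.25²) = √290.0725 ≈ 17.0315 mm.
Angle of view α = 2·arctan(d/2f) with d = 17.0315 mm and f = 62.17 mm.
d/2f = 0.13698; arctan(0.13698) ≈ 7.7996°, so α ≈ 15.5991°.

15.6°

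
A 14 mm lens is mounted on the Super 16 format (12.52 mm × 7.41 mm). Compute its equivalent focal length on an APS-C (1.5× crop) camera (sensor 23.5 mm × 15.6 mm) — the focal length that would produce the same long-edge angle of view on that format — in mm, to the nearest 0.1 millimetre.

26.3 mm

Equal angle of view means equal width/f ratio, so f₂ = f₁ · (width₂/width₁) = 14 × 23.5/12.52.
f₂ = 14 × 1.87700 ≈ 26.278 mm.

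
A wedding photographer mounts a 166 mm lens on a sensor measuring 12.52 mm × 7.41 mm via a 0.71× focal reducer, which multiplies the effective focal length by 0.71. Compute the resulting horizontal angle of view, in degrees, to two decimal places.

Effective focal length f = 166 × 0.71 = 117.86 mm.
α = 2·arctan(12.52 / (2 × 117.86)) = 2·arctan(0.05311) ≈ 6.0807°.

6.08°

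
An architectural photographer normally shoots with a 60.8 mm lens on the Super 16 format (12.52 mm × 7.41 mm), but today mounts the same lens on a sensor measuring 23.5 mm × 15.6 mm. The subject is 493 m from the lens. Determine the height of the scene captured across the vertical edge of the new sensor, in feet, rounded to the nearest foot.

415 ft

The focal length stays 60.8 mm; the relevant sensor dimension is now h = 15.6 mm. Object distance dₒ = 493 m = 493000 mm.
Thin-lens field height W = h·(dₒ − f)/f = 15.6 × (493000 − 60.8)/60.8 ≈ 126477.821 mm = 126477.821/304.8 ft = 414.953 ft.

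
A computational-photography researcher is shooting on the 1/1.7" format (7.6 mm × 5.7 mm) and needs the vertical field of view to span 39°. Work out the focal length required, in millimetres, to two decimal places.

From α = 2·arctan(h/2f) we get f = h / (2·tan(α/2)).
With h = 5.7 mm and α/2 = 19.5°, tan(α/2) ≈ 0.35412, so f ≈ 5.7 / 0.70824 ≈ 8.0482 mm.

8.05 mm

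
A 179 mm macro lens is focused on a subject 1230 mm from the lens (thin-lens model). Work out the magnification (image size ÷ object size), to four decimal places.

0.1703×

Thin lens: 1/f = 1/dₒ + 1/dᵢ → 1/dᵢ = 1/179 − 1/1230 = 0.0047736 mm⁻¹, so dᵢ ≈ 209.4862 mm.
Magnification m = dᵢ/dₒ = 209.4862/1230 ≈ 0.17031.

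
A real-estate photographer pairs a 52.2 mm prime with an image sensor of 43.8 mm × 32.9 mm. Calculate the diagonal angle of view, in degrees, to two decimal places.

55.37°

Sensor diagonal = √(43.8² + 32.9²) = √3000.8500 ≈ 54.7800 mm.
Angle of view α = 2·arctan(d/2f) with d = 54.7800 mm and f = 52.2 mm.
d/2f = 0.52471; arctan(0.52471) ≈ 27.6866°, so α ≈ 55.3731°.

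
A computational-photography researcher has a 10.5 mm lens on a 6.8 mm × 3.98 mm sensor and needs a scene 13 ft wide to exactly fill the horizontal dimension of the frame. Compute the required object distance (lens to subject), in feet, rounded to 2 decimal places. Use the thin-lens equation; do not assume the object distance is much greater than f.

20.11 ft

W: 13 ft × 304.8 mm/ft = 3962.40 mm.
Magnification m = w/W = dᵢ/dₒ; combined with 1/f = 1/dₒ + 1/dᵢ this gives dₒ = f·(1 + W/w).
dₒ = 10.5 mm × (1 + 3962.4/6.8) = 10.5 × 583.7059 ≈ 6128.912 mm = 6128.912/304.8 ft = 20.108 ft.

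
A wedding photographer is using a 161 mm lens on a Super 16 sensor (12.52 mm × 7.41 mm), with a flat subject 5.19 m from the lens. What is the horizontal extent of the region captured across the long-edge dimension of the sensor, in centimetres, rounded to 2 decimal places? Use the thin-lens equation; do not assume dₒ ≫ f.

39.11 cm

dₒ: 5.19 m = 5190 mm.
Similar triangles through the lens centre give W/dₒ = w/dᵢ; with 1/f = 1/dₒ + 1/dᵢ this gives W = w·(dₒ − f)/f.
W = 12.52 mm × (5190 − 161) / 161 = 12.52 × 31.2360 ≈ 391.075 mm = 39.1075 cm.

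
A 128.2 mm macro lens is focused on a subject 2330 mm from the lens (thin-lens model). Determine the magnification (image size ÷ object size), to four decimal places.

Thin lens: 1/f = 1/dₒ + 1/dᵢ → 1/dᵢ = 1/128.2 − 1/2330 = 0.0073711 mm⁻¹, so dᵢ ≈ 135.6645 mm.
Magnification m = dᵢ/dₒ = 135.6645/2330 ≈ 0.05823.

0.0582×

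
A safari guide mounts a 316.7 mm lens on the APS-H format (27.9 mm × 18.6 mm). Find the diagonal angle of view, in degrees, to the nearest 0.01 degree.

6.06°

Sensor diagonal = √(27.9² + 18.6²) = √1124.3700 ≈ 33.5316 mm.
Angle of view α = 2·arctan(d/2f) with d = 33.5316 mm and f = 316.7 mm.
d/2f = 0.05294; arctan(0.05294) ≈ 3.0304°, so α ≈ 6.0607°.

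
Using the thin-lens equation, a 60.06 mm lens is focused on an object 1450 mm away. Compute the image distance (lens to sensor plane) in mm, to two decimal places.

62.66 mm

1/dᵢ = 1/f − 1/dₒ = 1/60.06 − 1/1450 = 0.0159604 mm⁻¹.
dᵢ = 1/0.0159604 ≈ 62.6552 mm.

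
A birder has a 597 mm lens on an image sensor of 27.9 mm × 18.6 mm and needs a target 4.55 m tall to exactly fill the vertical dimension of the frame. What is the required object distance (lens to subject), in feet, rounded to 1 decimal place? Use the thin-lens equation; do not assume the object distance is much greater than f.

W: 4.55 m = 4550 mm.
Magnification m = h/W = dᵢ/dₒ; combined with 1/f = 1/dₒ + 1/dᵢ this gives dₒ = f·(1 + W/h).
dₒ = 597 mm × (1 + 4550/18.6) = 597 × 245.6237 ≈ 146637.323 mm = 146637.323/304.8 ft = 481.094 ft.

481.1 ft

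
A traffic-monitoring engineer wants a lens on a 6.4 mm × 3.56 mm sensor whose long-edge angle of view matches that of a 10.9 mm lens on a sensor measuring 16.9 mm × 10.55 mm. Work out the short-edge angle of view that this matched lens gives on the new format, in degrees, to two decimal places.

46.65°

Equal long-edge AOV ⇒ f₂ = f₁ · 6.4/16.9 = 10.9 × 0.37870 ≈ 4.1278 mm.
Short-edge AOV on the new format = 2·arctan(3.56 / (2 × 4.1278)) = 2·arctan(0.43122) ≈ 46.6535°.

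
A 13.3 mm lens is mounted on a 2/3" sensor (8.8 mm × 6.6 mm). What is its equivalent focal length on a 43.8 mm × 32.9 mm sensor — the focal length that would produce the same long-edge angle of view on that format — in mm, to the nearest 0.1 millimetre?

Equal angle of view means equal width/f ratio, so f₂ = f₁ · (width₂/width₁) = 13.3 × 43.8/8.8.
f₂ = 13.3 × 4.97727 ≈ 66.198 mm.

66.2 mm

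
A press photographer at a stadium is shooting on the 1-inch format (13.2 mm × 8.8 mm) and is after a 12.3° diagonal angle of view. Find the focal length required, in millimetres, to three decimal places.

73.616 mm

Sensor diagonal = √(13.2² + 8.8²) = √251.6800 ≈ 15.8644 mm.
From α = 2·arctan(d/2f) we get f = d / (2·tan(α/2)).
With d = 15.8644 mm and α/2 = 6.15°, tan(α/2) ≈ 0.10775, so f ≈ 15.8644 / 0.21550 ≈ 73.6155 mm.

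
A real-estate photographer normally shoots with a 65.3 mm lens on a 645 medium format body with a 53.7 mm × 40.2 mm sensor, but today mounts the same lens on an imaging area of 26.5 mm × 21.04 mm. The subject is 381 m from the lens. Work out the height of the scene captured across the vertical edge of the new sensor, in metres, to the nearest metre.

The focal length stays 65.3 mm; the relevant sensor dimension is now h = 21.04 mm. Object distance dₒ = 381 m = 381000 mm.
Thin-lens field height W = h·(dₒ − f)/f = 21.04 × (381000 − 65.3)/65.3 ≈ 122739.144 mm = 122.739 m.

123 m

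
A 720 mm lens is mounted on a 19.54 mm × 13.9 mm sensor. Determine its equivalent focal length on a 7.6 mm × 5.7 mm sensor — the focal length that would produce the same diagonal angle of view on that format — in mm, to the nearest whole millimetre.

Sensor diagonal = √(19.54² + 13.9²) = √575.0216 ≈ 23.9796 mm.
Sensor diagonal = √(7.6² + 5.7²) = √90.2500 ≈ 9.5000 mm.
Equal angle of view means equal diagonal/f ratio, so f₂ = f₁ · (diagonal₂/diagonal₁) = 720 × 9.5000/23.9796.
f₂ = 720 × 0.39617 ≈ 285.242 mm.

285 mm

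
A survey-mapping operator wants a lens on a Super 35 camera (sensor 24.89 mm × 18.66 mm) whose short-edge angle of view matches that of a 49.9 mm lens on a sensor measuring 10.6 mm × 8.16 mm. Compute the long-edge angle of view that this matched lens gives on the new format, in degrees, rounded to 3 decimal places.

12.448°

Equal short-edge AOV ⇒ f₂ = f₁ · 18.66/8.16 = 49.9 × 2.28676 ≈ 114.1096 mm.
Long-edge AOV on the new format = 2·arctan(24.89 / (2 × 114.1096)) = 2·arctan(0.10906) ≈ 12.4484°.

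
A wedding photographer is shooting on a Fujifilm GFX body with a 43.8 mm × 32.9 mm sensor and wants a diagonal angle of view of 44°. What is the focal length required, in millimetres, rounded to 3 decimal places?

67.793 mm

Sensor diagonal = √(43.8² + 32.9²) = √3000.8500 ≈ 54.7800 mm.
From α = 2·arctan(d/2f) we get f = d / (2·tan(α/2)).
With d = 54.7800 mm and α/2 = 22°, tan(α/2) ≈ 0.40403, so f ≈ 54.7800 / 0.80805 ≈ 67.7926 mm.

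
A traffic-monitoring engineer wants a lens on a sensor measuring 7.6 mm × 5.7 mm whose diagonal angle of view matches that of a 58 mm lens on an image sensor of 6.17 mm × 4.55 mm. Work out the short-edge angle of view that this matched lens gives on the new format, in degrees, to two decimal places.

4.54°

Sensor diagonal = √(6.17² + 4.55²) = √58.7714 ≈ 7.6663 mm.
Sensor diagonal = √(7.6² + 5.7²) = √90.2500 ≈ 9.5000 mm.
Equal diagonal AOV ⇒ f₂ = f₁ · 9.5000/7.6663 = 58 × 1.23920 ≈ 71.8735 mm.
Short-edge AOV on the new format = 2·arctan(5.7 / (2 × 71.8735)) = 2·arctan(0.03965) ≈ 4.5415°.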